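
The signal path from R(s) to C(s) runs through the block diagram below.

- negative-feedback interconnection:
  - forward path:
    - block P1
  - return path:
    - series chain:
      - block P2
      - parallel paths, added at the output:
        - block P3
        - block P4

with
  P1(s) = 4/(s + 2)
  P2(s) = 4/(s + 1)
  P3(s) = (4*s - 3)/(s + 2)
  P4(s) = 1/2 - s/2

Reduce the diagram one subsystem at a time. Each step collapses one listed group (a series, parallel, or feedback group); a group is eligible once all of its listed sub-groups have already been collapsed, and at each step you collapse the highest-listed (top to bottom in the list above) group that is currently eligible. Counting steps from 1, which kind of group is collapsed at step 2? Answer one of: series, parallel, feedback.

(1) combine P3, P4 in parallel
(2) reduce the series chain P2, (P3+P4)
(3) close the feedback loop around P1, (P2*(P3+P4))
At step 2 the group reduced is series.

Therefore the answer is series.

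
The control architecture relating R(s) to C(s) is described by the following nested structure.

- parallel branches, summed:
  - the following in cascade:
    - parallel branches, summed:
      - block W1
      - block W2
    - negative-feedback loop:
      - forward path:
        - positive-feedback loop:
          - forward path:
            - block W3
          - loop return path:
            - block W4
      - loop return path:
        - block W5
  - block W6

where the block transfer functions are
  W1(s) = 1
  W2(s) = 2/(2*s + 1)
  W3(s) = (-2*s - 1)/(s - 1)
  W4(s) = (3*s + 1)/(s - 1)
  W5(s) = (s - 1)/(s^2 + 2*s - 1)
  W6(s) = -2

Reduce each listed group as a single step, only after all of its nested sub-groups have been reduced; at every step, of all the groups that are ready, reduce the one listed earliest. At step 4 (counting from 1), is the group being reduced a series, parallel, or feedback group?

Answer: series

Working:
Step 1: sum the parallel branches W1, W2
Step 2: collapse the loop (W3 forward, W4 return)
Step 3: collapse the loop ([W3/(1-W3*W4)] forward, W5 return)
Step 4: multiply (W1+W2), [[W3/(1-W3*W4)]/(1+[W3/(1-W3*W4)]*W5)] (series)
Step 5: combine ((W1+W2)*[[W3/(1-W3*W4)]/(1+[W3/(1-W3*W4)]*W5)]), W6 in parallel
So the answer for step 4 is series.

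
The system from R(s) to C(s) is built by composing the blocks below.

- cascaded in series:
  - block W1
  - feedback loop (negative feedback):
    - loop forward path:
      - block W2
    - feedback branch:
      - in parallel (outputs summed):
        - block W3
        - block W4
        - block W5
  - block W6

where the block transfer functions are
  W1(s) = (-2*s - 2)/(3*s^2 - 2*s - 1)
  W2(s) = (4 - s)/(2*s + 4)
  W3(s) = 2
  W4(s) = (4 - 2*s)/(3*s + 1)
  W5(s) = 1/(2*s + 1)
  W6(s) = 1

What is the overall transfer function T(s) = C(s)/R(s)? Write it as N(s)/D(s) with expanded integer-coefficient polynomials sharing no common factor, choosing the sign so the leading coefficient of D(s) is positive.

The answer is (4*s^3 - 10*s^2 - 22*s - 8)/(4*s^4 + 43*s^3 + 44*s^2 - 59*s - 32).

Reasoning:
Step 1. sum the parallel branches W3, W4, W5; result (8*s^2 + 19*s + 7)/(6*s^2 + 5*s + 1)
Step 2. reduce the feedback loop with forward W2 and return (W3+W4+W5); result (-6*s^3 + 19*s^2 + 19*s + 4)/(4*s^3 + 47*s^2 + 91*s + 32)
Step 3. series reduction of W1, [W2/(1+W2*(W3+W4+W5))], W6, which is the overall transfer function T(s) = C(s)/R(s) in lowest terms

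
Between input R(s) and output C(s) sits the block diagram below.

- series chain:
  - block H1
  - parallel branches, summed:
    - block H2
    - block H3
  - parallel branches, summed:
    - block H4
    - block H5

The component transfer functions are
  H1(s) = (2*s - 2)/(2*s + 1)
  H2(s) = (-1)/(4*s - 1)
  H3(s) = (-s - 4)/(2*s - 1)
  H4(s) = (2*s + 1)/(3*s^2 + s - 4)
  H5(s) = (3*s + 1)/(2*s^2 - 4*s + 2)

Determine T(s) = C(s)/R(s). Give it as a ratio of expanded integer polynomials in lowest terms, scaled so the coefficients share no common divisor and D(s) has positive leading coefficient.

The answer is (-52*s^4 - 273*s^3 - 164*s^2 + 31*s + 10)/(48*s^5 + 4*s^4 - 80*s^3 + 15*s^2 + 17*s - 4).

Reasoning:
[1] add H2, H3 (parallel), giving (-4*s^2 - 17*s + 5)/(8*s^2 - 6*s + 1)
[2] sum the parallel branches H4, H5, giving (13*s^2 + 13*s + 2)/(6*s^3 - 4*s^2 - 10*s + 8)
[3] cascade H1, (H2+H3), (H4+H5), giving the overall T(s)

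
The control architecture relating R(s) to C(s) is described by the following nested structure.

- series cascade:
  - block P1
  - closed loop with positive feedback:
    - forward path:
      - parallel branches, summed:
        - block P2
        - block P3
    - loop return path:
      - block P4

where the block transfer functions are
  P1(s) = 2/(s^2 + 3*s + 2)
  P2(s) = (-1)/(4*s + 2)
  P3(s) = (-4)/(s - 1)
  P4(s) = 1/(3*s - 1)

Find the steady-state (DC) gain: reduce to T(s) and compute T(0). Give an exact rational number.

The answer is 7/9.

Reasoning:
Step 1: parallel reduction of P2, P3 = (-17*s - 7)/(4*s^2 - 2*s - 2)
Step 2: apply the feedback formula to (P2+P3), P4 = (-51*s^2 - 4*s + 7)/(12*s^3 - 10*s^2 + 13*s + 9)
Step 3: combine P1, [(P2+P3)/(1-(P2+P3)*P4)] in series = (-102*s^2 - 8*s + 14)/(12*s^5 + 26*s^4 + 7*s^3 + 28*s^2 + 53*s + 18)
The step-3 result is T(s). Setting s = 0: T(0) = 14/18 = 7/9.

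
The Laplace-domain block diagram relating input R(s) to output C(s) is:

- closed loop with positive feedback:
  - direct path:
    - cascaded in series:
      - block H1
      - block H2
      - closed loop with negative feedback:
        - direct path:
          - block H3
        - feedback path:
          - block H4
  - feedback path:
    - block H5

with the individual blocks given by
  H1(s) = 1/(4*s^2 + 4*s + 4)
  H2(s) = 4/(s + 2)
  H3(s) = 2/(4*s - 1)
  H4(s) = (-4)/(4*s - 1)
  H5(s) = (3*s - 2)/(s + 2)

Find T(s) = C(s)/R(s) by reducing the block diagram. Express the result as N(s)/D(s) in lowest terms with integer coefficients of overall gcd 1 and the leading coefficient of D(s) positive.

[1] collapse the loop (H3 forward, H4 return); result (8*s - 2)/(16*s^2 - 8*s - 7)
[2] combine H1, H2, [H3/(1+H3*H4)] in series; result (8*s - 2)/(16*s^5 + 40*s^4 + 17*s^3 - 13*s^2 - 37*s - 14)
[3] apply the feedback formula to (H1*H2*[H3/(1+H3*H4)]), H5; the result is T(s) itself (integer coefficients, no common factor, positive leading denominator coefficient)

Final answer: (8*s^2 + 14*s - 4)/(16*s^6 + 72*s^5 + 97*s^4 + 21*s^3 - 87*s^2 - 66*s - 32)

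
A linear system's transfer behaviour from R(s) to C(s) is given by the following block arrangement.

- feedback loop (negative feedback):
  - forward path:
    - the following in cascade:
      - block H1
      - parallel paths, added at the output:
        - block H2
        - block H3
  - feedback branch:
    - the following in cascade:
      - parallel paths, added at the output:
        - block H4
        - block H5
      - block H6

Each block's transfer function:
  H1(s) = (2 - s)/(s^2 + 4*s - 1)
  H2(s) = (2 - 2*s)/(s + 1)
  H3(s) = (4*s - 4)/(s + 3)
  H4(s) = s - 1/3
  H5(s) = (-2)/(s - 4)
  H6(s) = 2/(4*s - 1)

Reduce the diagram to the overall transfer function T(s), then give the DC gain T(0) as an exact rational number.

First reduce the diagram to T(s).

Step 1: add H2, H3 (parallel) -> (2*s^2 - 4*s + 2)/(s^2 + 4*s + 3)
Step 2: reduce the series chain H1, (H2+H3) -> (-2*s^3 + 8*s^2 - 10*s + 4)/(s^4 + 8*s^3 + 18*s^2 + 8*s - 3)
Step 3: combine H4, H5 in parallel -> (3*s^2 - 13*s - 2)/(3*s - 12)
Step 4: reduce the series chain (H4+H5), H6 -> (6*s^2 - 26*s - 4)/(12*s^2 - 51*s + 12)
Step 5: feedback reduction of (H1*(H2+H3)), ((H4+H5)*H6) -> (-24*s^5 + 198*s^4 - 552*s^3 + 654*s^2 - 324*s + 48)/(12*s^6 + 33*s^5 - 80*s^4 - 986*s^3 + 24*s^2 + 185*s - 52)
The step-5 result is T(s). Setting s = 0: T(0) = 48/(-52) = -12/13.

Answer: -12/13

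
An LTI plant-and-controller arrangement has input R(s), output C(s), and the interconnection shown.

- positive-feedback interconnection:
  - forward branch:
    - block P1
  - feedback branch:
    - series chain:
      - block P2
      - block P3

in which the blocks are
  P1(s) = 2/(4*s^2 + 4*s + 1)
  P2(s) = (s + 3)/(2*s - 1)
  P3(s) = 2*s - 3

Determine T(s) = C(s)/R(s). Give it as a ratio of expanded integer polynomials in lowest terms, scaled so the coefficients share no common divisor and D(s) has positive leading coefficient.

(1) combine P2, P3 in series -> (2*s^2 + 3*s - 9)/(2*s - 1)
(2) feedback reduction of P1, (P2*P3), giving the overall T(s)

Therefore the answer is (4*s - 2)/(8*s^3 - 8*s + 17).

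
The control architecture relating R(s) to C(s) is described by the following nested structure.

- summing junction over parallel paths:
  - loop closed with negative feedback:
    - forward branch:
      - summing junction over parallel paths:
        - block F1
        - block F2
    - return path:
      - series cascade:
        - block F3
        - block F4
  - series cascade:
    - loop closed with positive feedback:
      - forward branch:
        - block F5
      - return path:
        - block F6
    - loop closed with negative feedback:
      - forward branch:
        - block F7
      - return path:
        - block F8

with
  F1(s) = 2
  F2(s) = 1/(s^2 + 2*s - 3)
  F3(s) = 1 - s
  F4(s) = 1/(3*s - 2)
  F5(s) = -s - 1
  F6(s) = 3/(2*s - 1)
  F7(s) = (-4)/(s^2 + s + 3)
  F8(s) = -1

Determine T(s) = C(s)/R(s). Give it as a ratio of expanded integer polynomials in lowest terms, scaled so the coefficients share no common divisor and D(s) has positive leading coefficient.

The answer is (30*s^6 + 90*s^5 + 183*s^4 + 241*s^3 - 685*s^2 + 68*s + 136)/(5*s^6 + 17*s^5 + 31*s^4 + 65*s^3 - 113*s^2 - 19*s + 14).

Reasoning:
Step 1: reduce the parallel group F1, F2, giving (2*s^2 + 4*s - 5)/(s^2 + 2*s - 3)
Step 2: combine F3, F4 in series, giving (1 - s)/(3*s - 2)
Step 3: collapse the loop ((F1+F2) forward, (F3*F4) return), giving (6*s^3 + 8*s^2 - 23*s + 10)/(s^3 + 2*s^2 - 4*s + 1)
Step 4: collapse the loop (F5 forward, F6 return), giving (-2*s^2 - s + 1)/(5*s + 2)
Step 5: close the feedback loop around F7, F8, giving (-4)/(s^2 + s + 7)
Step 6: multiply [F5/(1-F5*F6)], [F7/(1+F7*F8)] (series), giving (8*s^2 + 4*s - 4)/(5*s^3 + 7*s^2 + 37*s + 14)
Step 7: reduce the parallel group [(F1+F2)/(1+(F1+F2)*(F3*F4))], ([F5/(1-F5*F6)]*[F7/(1+F7*F8)]); the result is T(s) itself (integer coefficients, no common factor, positive leading denominator coefficient)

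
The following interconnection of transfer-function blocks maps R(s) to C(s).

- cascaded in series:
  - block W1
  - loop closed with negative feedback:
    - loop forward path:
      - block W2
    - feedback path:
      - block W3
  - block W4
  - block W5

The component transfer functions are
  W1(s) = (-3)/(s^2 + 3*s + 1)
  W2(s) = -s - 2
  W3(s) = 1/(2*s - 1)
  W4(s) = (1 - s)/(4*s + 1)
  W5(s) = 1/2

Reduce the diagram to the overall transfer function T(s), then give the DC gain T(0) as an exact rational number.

First reduce the diagram to T(s).

Step 1 - collapse the loop (W2 forward, W3 return) -> (-2*s^2 - 3*s + 2)/(s - 3)
Step 2 - reduce the series chain W1, [W2/(1+W2*W3)], W4, W5 -> (-6*s^3 - 3*s^2 + 15*s - 6)/(8*s^4 + 2*s^3 - 64*s^2 - 40*s - 6)
The step-2 result is T(s). Setting s = 0: T(0) = -6/(-6) = 1.

Answer: 1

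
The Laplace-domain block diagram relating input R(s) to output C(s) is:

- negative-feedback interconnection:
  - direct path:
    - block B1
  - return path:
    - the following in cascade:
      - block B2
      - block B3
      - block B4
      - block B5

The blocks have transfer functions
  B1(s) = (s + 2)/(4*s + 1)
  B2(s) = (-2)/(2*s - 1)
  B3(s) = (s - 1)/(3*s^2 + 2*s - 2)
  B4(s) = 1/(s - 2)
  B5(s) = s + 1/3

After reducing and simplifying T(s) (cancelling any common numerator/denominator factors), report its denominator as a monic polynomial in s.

Step 1: multiply B2, B3, B4, B5 (series), giving (-6*s^2 + 4*s + 2)/(18*s^4 - 33*s^3 - 24*s^2 + 42*s - 12)
Step 2: collapse the loop (B1 forward, (B2*B3*B4*B5) return), giving (18*s^5 + 3*s^4 - 90*s^3 - 6*s^2 + 72*s - 24)/(72*s^5 - 114*s^4 - 135*s^3 + 136*s^2 + 4*s - 8)
That last expression is T(s), already simplified. Scaling its denominator by 1/72 (the reciprocal of the leading coefficient) yields the monic denominator.

Hence the answer: s^5 - 19*s^4/12 - 15*s^3/8 + 17*s^2/9 + s/18 - 1/9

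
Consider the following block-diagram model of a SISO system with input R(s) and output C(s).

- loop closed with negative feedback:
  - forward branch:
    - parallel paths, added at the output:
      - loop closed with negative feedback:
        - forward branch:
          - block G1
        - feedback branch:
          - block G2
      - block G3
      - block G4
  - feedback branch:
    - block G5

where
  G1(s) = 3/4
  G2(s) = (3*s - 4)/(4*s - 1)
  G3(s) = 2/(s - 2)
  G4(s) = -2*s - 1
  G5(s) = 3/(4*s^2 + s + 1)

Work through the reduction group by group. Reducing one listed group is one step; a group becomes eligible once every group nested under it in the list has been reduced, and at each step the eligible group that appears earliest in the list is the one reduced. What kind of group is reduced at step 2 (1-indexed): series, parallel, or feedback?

Step 1: collapse the loop (G1 forward, G2 return)
Step 2: reduce the parallel group [G1/(1+G1*G2)], G3, G4
Step 3: apply the feedback formula to ([G1/(1+G1*G2)]+G3+G4), G5
At step 2 the group reduced is parallel.

Answer: parallel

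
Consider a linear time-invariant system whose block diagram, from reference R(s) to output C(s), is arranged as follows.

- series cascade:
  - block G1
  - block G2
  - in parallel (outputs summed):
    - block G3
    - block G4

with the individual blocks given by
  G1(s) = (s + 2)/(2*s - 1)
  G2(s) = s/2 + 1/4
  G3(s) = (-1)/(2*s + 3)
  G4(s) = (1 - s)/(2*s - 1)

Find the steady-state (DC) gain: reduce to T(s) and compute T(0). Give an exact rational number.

[1] combine G3, G4 in parallel -> (-2*s^2 - 3*s + 4)/(4*s^2 + 4*s - 3)
[2] series reduction of G1, G2, (G3+G4) -> (-4*s^4 - 16*s^3 - 11*s^2 + 14*s + 8)/(32*s^3 + 16*s^2 - 40*s + 12)
The step-2 result is T(s). Setting s = 0: T(0) = 8/12 = 2/3.

Answer: 2/3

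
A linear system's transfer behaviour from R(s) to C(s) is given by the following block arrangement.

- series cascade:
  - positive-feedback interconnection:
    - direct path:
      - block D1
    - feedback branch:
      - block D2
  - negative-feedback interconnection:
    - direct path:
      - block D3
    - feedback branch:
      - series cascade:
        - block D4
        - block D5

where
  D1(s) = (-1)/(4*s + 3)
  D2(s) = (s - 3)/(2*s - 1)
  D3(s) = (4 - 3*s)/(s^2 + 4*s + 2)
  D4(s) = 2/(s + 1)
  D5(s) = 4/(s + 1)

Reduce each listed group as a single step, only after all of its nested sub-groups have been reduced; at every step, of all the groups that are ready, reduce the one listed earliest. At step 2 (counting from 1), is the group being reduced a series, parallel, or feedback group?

The answer is series.

Reasoning:
Step 1 - close the feedback loop around D1, D2
Step 2 - combine D4, D5 in series
Step 3 - apply the feedback formula to D3, (D4*D5)
Step 4 - combine [D1/(1-D1*D2)], [D3/(1+D3*(D4*D5))] in series
Step 2: series.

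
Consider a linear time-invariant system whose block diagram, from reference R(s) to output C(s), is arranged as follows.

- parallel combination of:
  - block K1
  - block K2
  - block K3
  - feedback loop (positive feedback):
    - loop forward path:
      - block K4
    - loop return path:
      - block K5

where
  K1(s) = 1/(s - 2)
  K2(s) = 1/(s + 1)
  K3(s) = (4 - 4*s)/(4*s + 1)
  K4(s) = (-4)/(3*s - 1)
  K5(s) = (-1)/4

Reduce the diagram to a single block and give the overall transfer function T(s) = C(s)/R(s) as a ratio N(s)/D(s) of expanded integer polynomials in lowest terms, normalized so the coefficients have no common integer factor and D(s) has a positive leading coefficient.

Step 1 - feedback reduction of K4, K5 = (-4)/(3*s - 2)
Step 2 - sum the parallel branches K1, K2, K3, [K4/(1-K4*K5)]; the result is T(s) itself (integer coefficients, no common factor, positive leading denominator coefficient)

Answer: (-12*s^4 + 40*s^3 - 14*s^2 + 5*s + 26)/(12*s^4 - 17*s^3 - 21*s^2 + 12*s + 4)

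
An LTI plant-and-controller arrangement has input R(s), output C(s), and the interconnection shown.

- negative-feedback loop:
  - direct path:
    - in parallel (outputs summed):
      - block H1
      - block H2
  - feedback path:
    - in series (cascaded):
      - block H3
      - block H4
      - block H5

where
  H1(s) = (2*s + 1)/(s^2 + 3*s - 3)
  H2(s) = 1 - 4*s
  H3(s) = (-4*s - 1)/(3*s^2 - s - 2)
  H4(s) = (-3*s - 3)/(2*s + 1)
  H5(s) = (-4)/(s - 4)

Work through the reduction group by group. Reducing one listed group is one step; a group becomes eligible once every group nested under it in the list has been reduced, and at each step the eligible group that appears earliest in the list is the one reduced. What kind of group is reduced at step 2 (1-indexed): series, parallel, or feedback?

Step 1. add H1, H2 (parallel)
Step 2. cascade H3, H4, H5
Step 3. feedback reduction of (H1+H2), (H3*H4*H5)
The group at step 2 is a series group.

Hence the answer: series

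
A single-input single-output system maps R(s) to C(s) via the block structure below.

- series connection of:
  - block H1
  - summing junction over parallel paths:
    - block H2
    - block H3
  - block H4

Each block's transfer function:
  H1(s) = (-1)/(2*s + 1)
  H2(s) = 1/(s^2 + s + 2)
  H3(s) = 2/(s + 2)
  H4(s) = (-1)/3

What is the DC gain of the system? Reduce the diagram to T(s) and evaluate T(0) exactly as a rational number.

Reducing step by step:

1. parallel reduction of H2, H3 = (2*s^2 + 3*s + 6)/(s^3 + 3*s^2 + 4*s + 4)
2. series reduction of H1, (H2+H3), H4 = (2*s^2 + 3*s + 6)/(6*s^4 + 21*s^3 + 33*s^2 + 36*s + 12)
Step 2 gives the overall T(s). Then T(0) = 6/12 = 1/2.

Answer: 1/2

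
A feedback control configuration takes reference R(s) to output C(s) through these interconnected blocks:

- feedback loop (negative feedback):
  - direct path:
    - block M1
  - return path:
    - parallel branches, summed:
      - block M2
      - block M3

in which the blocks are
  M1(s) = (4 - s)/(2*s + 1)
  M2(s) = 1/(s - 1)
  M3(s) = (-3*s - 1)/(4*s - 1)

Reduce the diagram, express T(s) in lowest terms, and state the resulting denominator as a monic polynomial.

Step 1. add M2, M3 (parallel); result (-3*s^2 + 6*s)/(4*s^2 - 5*s + 1)
Step 2. close the feedback loop around M1, (M2+M3); result (-4*s^3 + 21*s^2 - 21*s + 4)/(11*s^3 - 24*s^2 + 21*s + 1)
That last expression is T(s), already simplified. Scaling its denominator by 1/11 (the reciprocal of the leading coefficient) yields the monic denominator.

Answer: s^3 - 24*s^2/11 + 21*s/11 + 1/11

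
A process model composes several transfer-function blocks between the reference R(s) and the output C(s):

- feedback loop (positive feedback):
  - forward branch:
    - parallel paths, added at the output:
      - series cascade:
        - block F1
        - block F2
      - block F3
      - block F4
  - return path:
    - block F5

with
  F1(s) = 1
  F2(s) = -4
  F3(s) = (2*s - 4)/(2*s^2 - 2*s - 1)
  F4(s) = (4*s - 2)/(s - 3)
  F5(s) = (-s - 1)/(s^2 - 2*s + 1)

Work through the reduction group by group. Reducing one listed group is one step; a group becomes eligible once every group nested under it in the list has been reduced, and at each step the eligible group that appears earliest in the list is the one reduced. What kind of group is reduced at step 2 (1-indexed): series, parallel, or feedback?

The answer is parallel.

Reasoning:
(1) cascade F1, F2
(2) add (F1*F2), F3, F4 (parallel)
(3) reduce the feedback loop with forward ((F1*F2)+F3+F4) and return F5
Step 2 collapses a parallel group.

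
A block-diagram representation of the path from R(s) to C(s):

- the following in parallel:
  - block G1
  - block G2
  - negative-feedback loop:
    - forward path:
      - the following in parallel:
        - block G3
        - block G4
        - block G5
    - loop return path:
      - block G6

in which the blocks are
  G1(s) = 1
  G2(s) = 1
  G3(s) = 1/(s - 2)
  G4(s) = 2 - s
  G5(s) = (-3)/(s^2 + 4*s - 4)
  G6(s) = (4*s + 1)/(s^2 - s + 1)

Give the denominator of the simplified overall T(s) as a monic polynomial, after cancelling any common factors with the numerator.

[1] sum the parallel branches G3, G4, G5, giving (-s^4 + 17*s^2 - 31*s + 18)/(s^3 + 2*s^2 - 12*s + 8)
[2] close the feedback loop around (G3+G4+G5), G6, giving (s^6 - s^5 - 16*s^4 + 48*s^3 - 66*s^2 + 49*s - 18)/(3*s^5 - 55*s^3 + 85*s^2 - 21*s - 26)
[3] parallel reduction of G1, G2, [(G3+G4+G5)/(1+(G3+G4+G5)*G6)], giving (s^6 + 5*s^5 - 16*s^4 - 62*s^3 + 104*s^2 + 7*s - 70)/(3*s^5 - 55*s^3 + 85*s^2 - 21*s - 26)
No further cancellation is possible in the step-3 result, so that is T(s). Its denominator becomes monic after dividing by the leading coefficient 3.

Hence the answer: s^5 - 55*s^3/3 + 85*s^2/3 - 7*s - 26/3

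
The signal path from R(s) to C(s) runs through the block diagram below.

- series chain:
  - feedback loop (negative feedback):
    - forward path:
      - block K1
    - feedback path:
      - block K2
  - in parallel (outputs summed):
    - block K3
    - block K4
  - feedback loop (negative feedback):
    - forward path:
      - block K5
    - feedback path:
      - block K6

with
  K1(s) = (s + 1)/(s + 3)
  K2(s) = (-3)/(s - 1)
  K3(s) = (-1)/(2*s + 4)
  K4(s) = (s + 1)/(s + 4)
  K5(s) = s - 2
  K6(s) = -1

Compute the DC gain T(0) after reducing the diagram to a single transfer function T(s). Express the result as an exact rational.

Answer: 0

Working:
[1] close the feedback loop around K1, K2, giving (s^2 - 1)/(s^2 - s - 6)
[2] reduce the parallel group K3, K4, giving (2*s^2 + 5*s)/(2*s^2 + 12*s + 16)
[3] feedback reduction of K5, K6, giving (2 - s)/(s - 3)
[4] multiply [K1/(1+K1*K2)], (K3+K4), [K5/(1+K5*K6)] (series), giving (-2*s^5 - s^4 + 12*s^3 + s^2 - 10*s)/(2*s^5 + 4*s^4 - 38*s^3 - 64*s^2 + 168*s + 288)
The step-4 result is T(s). Setting s = 0: T(0) = 0/288 = 0.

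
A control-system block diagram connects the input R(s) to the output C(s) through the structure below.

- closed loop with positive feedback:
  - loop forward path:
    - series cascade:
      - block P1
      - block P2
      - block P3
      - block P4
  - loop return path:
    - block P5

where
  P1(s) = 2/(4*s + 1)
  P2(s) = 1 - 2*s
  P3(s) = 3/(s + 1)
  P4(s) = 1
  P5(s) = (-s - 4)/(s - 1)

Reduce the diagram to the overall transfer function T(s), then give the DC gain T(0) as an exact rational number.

Step 1: multiply P1, P2, P3, P4 (series): (6 - 12*s)/(4*s^2 + 5*s + 1)
Step 2: apply the feedback formula to (P1*P2*P3*P4), P5: (-12*s^2 + 18*s - 6)/(4*s^3 - 11*s^2 - 46*s + 23)
The step-2 result is T(s). Setting s = 0: T(0) = -6/23.

Hence the answer: -6/23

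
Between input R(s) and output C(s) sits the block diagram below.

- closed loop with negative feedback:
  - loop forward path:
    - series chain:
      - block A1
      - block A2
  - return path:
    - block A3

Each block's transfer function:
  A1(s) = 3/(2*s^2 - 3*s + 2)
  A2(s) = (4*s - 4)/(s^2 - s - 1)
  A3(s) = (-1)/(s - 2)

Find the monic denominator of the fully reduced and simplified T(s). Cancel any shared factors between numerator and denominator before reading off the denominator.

Step 1 - cascade A1, A2, giving (12*s - 12)/(2*s^4 - 5*s^3 + 3*s^2 + s - 2)
Step 2 - collapse the loop ((A1*A2) forward, A3 return), giving (12*s^2 - 36*s + 24)/(2*s^5 - 9*s^4 + 13*s^3 - 5*s^2 - 16*s + 16)
That last expression is T(s), already simplified. Scaling its denominator by 1/2 (the reciprocal of the leading coefficient) yields the monic denominator.

Answer: s^5 - 9*s^4/2 + 13*s^3/2 - 5*s^2/2 - 8*s + 8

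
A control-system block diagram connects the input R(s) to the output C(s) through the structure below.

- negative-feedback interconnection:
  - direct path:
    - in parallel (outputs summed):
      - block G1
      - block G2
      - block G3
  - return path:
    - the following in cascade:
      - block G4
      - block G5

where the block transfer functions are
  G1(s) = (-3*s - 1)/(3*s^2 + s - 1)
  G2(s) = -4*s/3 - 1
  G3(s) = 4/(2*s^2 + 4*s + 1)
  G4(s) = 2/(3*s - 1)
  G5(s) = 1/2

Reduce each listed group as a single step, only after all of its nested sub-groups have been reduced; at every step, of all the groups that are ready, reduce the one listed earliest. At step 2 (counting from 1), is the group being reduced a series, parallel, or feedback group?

Step 1: add G1, G2, G3 (parallel)
Step 2: reduce the series chain G4, G5
Step 3: collapse the loop ((G1+G2+G3) forward, (G4*G5) return)
So the answer for step 2 is series.

Therefore the answer is series.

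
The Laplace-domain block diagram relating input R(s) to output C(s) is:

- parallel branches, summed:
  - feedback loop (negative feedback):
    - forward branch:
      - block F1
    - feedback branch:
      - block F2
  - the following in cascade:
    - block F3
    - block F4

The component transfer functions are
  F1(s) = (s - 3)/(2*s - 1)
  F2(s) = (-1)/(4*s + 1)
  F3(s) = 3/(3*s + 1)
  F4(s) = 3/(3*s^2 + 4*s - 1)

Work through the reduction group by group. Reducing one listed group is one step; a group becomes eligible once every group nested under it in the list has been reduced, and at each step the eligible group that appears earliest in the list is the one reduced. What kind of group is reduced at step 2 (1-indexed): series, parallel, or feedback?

[1] collapse the loop (F1 forward, F2 return)
[2] series reduction of F3, F4
[3] sum the parallel branches [F1/(1+F1*F2)], (F3*F4)
Step 2 collapses a series group.

Hence the answer: series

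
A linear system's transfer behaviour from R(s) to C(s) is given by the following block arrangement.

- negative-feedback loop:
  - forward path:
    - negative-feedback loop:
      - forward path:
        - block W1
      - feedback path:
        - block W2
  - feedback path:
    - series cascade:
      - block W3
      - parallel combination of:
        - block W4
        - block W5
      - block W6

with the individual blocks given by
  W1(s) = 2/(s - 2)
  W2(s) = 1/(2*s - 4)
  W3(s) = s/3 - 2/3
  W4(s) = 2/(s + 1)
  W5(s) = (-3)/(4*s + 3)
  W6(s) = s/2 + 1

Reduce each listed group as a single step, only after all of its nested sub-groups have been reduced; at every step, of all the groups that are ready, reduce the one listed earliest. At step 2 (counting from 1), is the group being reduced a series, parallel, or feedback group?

Step 1. close the feedback loop around W1, W2
Step 2. add W4, W5 (parallel)
Step 3. combine W3, (W4+W5), W6 in series
Step 4. feedback reduction of [W1/(1+W1*W2)], (W3*(W4+W5)*W6)
The group at step 2 is a parallel group.

Hence the answer: parallel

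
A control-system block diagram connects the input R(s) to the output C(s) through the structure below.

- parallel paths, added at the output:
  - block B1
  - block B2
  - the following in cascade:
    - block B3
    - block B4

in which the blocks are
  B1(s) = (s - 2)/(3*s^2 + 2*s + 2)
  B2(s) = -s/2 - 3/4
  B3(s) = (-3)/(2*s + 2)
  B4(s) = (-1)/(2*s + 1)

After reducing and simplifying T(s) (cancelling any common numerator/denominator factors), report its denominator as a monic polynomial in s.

Step 1: reduce the series chain B3, B4 gives 3/(4*s^2 + 6*s + 2)
Step 2: combine B1, B2, (B3*B4) in parallel gives (-12*s^5 - 44*s^4 - 57*s^3 - 41*s^2 - 36*s - 2)/(24*s^4 + 52*s^3 + 52*s^2 + 32*s + 8)
Step 2 gives the fully reduced T(s), with no common factor left to cancel. The denominator's leading coefficient is 24, so divide each of its coefficients by 24 to get the monic form.

Answer: s^4 + 13*s^3/6 + 13*s^2/6 + 4*s/3 + 1/3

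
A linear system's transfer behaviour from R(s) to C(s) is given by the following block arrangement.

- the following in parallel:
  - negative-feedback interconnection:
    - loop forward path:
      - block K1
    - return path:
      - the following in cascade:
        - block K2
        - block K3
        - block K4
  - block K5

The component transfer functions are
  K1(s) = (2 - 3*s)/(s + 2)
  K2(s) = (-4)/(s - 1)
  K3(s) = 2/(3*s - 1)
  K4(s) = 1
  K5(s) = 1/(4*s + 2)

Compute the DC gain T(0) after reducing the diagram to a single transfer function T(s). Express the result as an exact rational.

1. reduce the series chain K2, K3, K4, giving (-8)/(3*s^2 - 4*s + 1)
2. feedback reduction of K1, (K2*K3*K4), giving (-9*s^3 + 18*s^2 - 11*s + 2)/(3*s^3 + 2*s^2 + 17*s - 14)
3. combine [K1/(1+K1*(K2*K3*K4))], K5 in parallel, giving (-36*s^4 + 57*s^3 - 6*s^2 + 3*s - 10)/(12*s^4 + 14*s^3 + 72*s^2 - 22*s - 28)
Step 3 gives the overall T(s). Then T(0) = -10/(-28) = 5/14.

Final answer: 5/14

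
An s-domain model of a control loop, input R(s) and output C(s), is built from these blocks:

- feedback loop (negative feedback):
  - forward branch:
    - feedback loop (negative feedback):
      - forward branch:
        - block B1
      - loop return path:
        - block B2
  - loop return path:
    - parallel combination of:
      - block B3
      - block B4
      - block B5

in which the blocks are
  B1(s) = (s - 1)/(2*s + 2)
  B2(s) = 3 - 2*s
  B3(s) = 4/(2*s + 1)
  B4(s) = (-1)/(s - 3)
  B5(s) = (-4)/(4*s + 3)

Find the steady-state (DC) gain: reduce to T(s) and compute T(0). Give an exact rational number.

The answer is 1/4.

Reasoning:
Step 1. collapse the loop (B1 forward, B2 return); result (1 - s)/(2*s^2 - 7*s + 1)
Step 2. add B3, B4, B5 (parallel); result (-26*s - 27)/(8*s^3 - 14*s^2 - 27*s - 9)
Step 3. close the feedback loop around [B1/(1+B1*B2)], (B3+B4+B5); result (-8*s^4 + 22*s^3 + 13*s^2 - 18*s - 9)/(16*s^5 - 84*s^4 + 52*s^3 + 183*s^2 + 37*s - 36)
The step-3 result is T(s). Setting s = 0: T(0) = -9/(-36) = 1/4.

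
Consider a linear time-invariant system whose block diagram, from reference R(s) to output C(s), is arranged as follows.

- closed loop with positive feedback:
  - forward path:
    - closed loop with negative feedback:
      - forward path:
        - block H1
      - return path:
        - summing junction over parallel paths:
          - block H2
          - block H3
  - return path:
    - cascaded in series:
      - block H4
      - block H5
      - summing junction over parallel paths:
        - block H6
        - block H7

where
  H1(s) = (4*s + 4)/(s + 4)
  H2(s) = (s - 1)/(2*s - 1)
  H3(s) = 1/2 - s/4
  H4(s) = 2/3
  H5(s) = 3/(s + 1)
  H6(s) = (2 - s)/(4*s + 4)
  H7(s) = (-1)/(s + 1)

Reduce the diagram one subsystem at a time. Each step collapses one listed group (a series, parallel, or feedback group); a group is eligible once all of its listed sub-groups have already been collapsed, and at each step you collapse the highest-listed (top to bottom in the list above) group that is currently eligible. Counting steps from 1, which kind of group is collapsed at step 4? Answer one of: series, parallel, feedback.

Reducing step by step:

Step 1 - sum the parallel branches H2, H3
Step 2 - close the feedback loop around H1, (H2+H3)
Step 3 - sum the parallel branches H6, H7
Step 4 - reduce the series chain H4, H5, (H6+H7)
Step 5 - close the feedback loop around [H1/(1+H1*(H2+H3))], (H4*H5*(H6+H7))
Step 4 collapses a series group.

Answer: series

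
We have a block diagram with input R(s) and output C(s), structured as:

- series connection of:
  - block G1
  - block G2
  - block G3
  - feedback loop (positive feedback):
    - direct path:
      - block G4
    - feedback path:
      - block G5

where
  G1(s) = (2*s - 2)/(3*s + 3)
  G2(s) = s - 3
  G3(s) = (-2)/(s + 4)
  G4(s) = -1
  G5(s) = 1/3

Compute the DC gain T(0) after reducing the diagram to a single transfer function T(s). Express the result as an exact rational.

The answer is 3/4.

Reasoning:
1. reduce the feedback loop with forward G4 and return G5: (-3)/4
2. cascade G1, G2, G3, [G4/(1-G4*G5)]: (s^2 - 4*s + 3)/(s^2 + 5*s + 4)
Step 2 gives the overall T(s). Then T(0) = 3/4.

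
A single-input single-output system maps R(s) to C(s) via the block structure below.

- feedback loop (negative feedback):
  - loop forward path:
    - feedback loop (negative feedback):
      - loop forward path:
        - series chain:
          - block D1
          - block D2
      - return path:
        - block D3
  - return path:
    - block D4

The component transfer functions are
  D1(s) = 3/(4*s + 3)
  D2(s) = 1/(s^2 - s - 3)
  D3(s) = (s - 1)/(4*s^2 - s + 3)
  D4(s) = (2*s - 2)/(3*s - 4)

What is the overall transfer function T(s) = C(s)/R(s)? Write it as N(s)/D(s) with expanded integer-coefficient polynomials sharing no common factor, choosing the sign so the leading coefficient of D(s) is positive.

Step 1: combine D1, D2 in series = 3/(4*s^3 - s^2 - 15*s - 9)
Step 2: close the feedback loop around (D1*D2), D3 = (12*s^2 - 3*s + 9)/(16*s^5 - 8*s^4 - 47*s^3 - 24*s^2 - 33*s - 30)
Step 3: collapse the loop ([(D1*D2)/(1+(D1*D2)*D3)] forward, D4 return) - this is the overall T(s), already in the required normalized form

Therefore the answer is (36*s^3 - 57*s^2 + 39*s - 36)/(48*s^6 - 88*s^5 - 109*s^4 + 140*s^3 - 33*s^2 + 66*s + 102).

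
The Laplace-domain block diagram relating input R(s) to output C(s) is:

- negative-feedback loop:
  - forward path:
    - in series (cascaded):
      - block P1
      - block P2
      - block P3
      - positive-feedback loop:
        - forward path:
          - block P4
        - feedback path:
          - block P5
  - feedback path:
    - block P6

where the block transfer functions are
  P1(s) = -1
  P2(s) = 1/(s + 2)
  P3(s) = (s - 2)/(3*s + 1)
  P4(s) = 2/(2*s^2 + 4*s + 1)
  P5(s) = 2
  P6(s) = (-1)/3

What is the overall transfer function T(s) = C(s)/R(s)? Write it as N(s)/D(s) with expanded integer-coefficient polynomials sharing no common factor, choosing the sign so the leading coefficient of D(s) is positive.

Reducing step by step:

(1) reduce the feedback loop with forward P4 and return P5 = 2/(2*s^2 + 4*s - 3)
(2) series reduction of P1, P2, P3, [P4/(1-P4*P5)] = (4 - 2*s)/(6*s^4 + 26*s^3 + 23*s^2 - 13*s - 6)
(3) collapse the loop ((P1*P2*P3*[P4/(1-P4*P5)]) forward, P6 return), which is the overall transfer function T(s) = C(s)/R(s) in lowest terms

Answer: (12 - 6*s)/(18*s^4 + 78*s^3 + 69*s^2 - 37*s - 22)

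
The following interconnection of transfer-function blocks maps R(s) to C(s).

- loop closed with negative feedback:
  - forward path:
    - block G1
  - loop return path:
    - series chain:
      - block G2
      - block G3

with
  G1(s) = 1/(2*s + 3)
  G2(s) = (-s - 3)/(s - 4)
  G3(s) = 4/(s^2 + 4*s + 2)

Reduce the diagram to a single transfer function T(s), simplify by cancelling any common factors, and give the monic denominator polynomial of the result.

Answer: s^4 + 3*s^3/2 - 14*s^2 - 31*s - 18

Working:
(1) multiply G2, G3 (series) gives (-4*s - 12)/(s^3 - 14*s - 8)
(2) feedback reduction of G1, (G2*G3) gives (s^3 - 14*s - 8)/(2*s^4 + 3*s^3 - 28*s^2 - 62*s - 36)
T(s) is the step-2 result (common factors already cancelled). Leading coefficient of the denominator: 2. Divide through by 2 for the monic polynomial.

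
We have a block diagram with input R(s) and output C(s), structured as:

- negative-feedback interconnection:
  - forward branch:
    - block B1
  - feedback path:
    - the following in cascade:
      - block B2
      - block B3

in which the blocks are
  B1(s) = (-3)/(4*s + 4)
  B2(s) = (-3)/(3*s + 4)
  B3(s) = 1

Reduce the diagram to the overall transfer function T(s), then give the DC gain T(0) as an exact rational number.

The answer is -12/25.

Reasoning:
Step 1. reduce the series chain B2, B3 gives (-3)/(3*s + 4)
Step 2. reduce the feedback loop with forward B1 and return (B2*B3) gives (-9*s - 12)/(12*s^2 + 28*s + 25)
DC gain: substitute s = 0 into T(s) from step 2: T(0) = -12/25.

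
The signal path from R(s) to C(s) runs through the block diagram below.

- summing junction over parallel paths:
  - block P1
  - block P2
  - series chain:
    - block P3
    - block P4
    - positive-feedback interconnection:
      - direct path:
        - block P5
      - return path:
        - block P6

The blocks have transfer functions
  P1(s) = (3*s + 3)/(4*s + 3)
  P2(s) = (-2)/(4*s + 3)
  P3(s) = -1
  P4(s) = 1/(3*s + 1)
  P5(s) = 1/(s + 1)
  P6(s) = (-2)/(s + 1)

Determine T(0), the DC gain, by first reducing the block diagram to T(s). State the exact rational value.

First reduce the diagram to T(s).

Step 1 - collapse the loop (P5 forward, P6 return) -> (s + 1)/(s^2 + 2*s + 3)
Step 2 - multiply P3, P4, [P5/(1-P5*P6)] (series) -> (-s - 1)/(3*s^3 + 7*s^2 + 11*s + 3)
Step 3 - parallel reduction of P1, P2, (P3*P4*[P5/(1-P5*P6)]) -> (9*s^4 + 24*s^3 + 36*s^2 + 13*s)/(12*s^4 + 37*s^3 + 65*s^2 + 45*s + 9)
DC gain: substitute s = 0 into T(s) from step 3: T(0) = 0/9 = 0.

Answer: 0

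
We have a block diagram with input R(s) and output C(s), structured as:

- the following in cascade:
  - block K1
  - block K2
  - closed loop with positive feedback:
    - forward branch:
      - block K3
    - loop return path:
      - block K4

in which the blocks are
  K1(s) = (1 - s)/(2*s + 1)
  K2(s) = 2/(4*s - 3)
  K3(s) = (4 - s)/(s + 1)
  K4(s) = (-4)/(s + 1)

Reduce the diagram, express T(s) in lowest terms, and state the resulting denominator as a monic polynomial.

First reduce the diagram to T(s).

Step 1 - reduce the feedback loop with forward K3 and return K4; result (-s^2 + 3*s + 4)/(s^2 - 2*s + 17)
Step 2 - combine K1, K2, [K3/(1-K3*K4)] in series; result (2*s^3 - 8*s^2 - 2*s + 8)/(8*s^4 - 18*s^3 + 137*s^2 - 28*s - 51)
Step 2 gives the fully reduced T(s), with no common factor left to cancel. The denominator's leading coefficient is 8, so divide each of its coefficients by 8 to get the monic form.

Answer: s^4 - 9*s^3/4 + 137*s^2/8 - 7*s/2 - 51/8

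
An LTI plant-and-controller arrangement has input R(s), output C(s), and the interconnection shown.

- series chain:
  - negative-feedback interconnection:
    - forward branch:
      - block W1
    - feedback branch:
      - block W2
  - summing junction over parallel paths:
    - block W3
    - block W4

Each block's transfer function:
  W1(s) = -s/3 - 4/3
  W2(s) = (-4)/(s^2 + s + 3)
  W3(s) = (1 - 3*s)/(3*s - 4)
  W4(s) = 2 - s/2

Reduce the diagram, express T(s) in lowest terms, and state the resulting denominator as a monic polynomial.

[1] reduce the feedback loop with forward W1 and return W2: (-s^3 - 5*s^2 - 7*s - 12)/(3*s^2 + 7*s + 25)
[2] parallel reduction of W3, W4: (-3*s^2 + 10*s - 14)/(6*s - 8)
[3] cascade [W1/(1+W1*W2)], (W3+W4): (3*s^5 + 5*s^4 - 15*s^3 + 36*s^2 - 22*s + 168)/(18*s^3 + 18*s^2 + 94*s - 200)
Step 3 gives the fully reduced T(s), with no common factor left to cancel. The denominator's leading coefficient is 18, so divide each of its coefficients by 18 to get the monic form.

Hence the answer: s^3 + s^2 + 47*s/9 - 100/9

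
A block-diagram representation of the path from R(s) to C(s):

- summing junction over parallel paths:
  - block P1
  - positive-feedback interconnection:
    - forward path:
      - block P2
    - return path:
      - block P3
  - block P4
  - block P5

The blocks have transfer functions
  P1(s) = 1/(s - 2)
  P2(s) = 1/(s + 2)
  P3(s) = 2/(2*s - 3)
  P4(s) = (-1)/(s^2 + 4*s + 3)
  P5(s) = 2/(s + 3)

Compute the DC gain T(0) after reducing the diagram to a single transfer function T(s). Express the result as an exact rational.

First reduce the diagram to T(s).

1. apply the feedback formula to P2, P3; result (2*s - 3)/(2*s^2 + s - 8)
2. add P1, [P2/(1-P2*P3)], P4, P5 (parallel); result (8*s^4 + 6*s^3 - 37*s^2 - 4*s + 10)/(2*s^5 + 5*s^4 - 16*s^3 - 33*s^2 + 34*s + 48)
Step 2 gives the overall T(s). Then T(0) = 10/48 = 5/24.

Answer: 5/24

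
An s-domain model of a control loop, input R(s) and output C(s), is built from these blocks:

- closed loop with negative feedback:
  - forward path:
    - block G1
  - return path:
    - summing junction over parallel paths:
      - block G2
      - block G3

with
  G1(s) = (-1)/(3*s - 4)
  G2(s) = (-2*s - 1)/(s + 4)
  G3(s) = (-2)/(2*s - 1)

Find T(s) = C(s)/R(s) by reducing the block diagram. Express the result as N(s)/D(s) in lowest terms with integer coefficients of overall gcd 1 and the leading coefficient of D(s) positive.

Step 1. combine G2, G3 in parallel = (-4*s^2 - 2*s - 7)/(2*s^2 + 7*s - 4)
Step 2. feedback reduction of G1, (G2+G3), giving the overall T(s)

Answer: (-2*s^2 - 7*s + 4)/(6*s^3 + 17*s^2 - 38*s + 23)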